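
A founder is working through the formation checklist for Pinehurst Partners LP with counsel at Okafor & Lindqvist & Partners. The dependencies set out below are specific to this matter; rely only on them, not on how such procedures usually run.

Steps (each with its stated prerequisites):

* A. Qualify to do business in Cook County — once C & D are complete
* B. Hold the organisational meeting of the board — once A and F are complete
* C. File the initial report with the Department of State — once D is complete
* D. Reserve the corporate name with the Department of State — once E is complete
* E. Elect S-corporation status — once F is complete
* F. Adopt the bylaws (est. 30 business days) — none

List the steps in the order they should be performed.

F has no prerequisites → F first.
That leaves E as the only ready step → E.
D needed E, now all done → D.
Next only C has its prerequisites met → C.
A is the only step now ready → A.
B needed A and F, now all done → B.

F, E, D, C, A, B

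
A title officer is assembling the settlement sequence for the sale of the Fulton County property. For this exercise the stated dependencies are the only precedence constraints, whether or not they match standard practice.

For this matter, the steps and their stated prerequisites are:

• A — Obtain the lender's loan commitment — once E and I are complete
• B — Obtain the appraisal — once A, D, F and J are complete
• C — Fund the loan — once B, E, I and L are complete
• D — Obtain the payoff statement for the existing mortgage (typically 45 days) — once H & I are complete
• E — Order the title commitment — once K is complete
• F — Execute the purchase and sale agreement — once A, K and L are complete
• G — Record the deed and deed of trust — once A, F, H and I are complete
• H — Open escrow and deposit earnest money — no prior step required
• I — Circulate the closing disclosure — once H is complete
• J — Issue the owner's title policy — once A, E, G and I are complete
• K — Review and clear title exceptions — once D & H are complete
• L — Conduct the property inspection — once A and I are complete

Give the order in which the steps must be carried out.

H I D K E A L F G J B C

H is the only step with nothing outstanding, so it goes first.
Next only I has its prerequisites met → I.
Next only D has its prerequisites met → D.
K is the only step now ready → K.
E needed K, now all done → E.
That leaves A as the only ready step → A.
L needed A and I, now all done → L.
F needed A, K and L, now all done → F.
Next only G has its prerequisites met → G.
Next only J has its prerequisites met → J.
B needed A, D, F and J, now all done → B.
That leaves C as the only ready step → C.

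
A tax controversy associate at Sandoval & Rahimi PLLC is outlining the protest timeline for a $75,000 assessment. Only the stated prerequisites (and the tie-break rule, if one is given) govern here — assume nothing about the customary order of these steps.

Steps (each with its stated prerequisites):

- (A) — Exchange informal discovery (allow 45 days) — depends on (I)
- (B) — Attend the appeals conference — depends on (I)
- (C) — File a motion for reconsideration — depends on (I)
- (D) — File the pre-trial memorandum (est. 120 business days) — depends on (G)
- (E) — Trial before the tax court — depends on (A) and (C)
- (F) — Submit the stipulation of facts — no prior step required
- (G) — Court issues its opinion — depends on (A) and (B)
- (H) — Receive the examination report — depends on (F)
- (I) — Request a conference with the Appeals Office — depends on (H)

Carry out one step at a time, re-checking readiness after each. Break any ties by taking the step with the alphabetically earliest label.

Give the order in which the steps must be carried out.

(F), (H), (I), (A), (B), (C), (E), (G), (D)

(F) has no prerequisites → (F) first.
(H) is the only step now ready → (H).
That leaves (I) as the only ready step → (I).
(A), (B) and (C) are all available; (A) has the earlier label → (A).
Now (B) and (C) have their prerequisites met. (B) has the earlier label, so (B) next.
Now (C) and (G) have their prerequisites met. (C) has the earlier label, so (C) next.
(E) now also ready, so the ready set is {(E), (G)}; (E) has the earlier label → (E).
(G) is the only step now ready → (G).
That leaves (D) as the only ready step → (D).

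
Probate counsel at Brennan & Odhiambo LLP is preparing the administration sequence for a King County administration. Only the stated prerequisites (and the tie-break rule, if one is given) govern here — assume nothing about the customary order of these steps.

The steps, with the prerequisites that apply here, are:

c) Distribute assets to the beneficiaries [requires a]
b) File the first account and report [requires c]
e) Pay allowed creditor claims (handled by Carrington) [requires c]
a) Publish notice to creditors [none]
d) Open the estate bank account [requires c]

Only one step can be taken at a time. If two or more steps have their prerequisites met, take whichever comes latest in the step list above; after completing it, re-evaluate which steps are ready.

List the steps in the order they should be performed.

a → c → d → e → b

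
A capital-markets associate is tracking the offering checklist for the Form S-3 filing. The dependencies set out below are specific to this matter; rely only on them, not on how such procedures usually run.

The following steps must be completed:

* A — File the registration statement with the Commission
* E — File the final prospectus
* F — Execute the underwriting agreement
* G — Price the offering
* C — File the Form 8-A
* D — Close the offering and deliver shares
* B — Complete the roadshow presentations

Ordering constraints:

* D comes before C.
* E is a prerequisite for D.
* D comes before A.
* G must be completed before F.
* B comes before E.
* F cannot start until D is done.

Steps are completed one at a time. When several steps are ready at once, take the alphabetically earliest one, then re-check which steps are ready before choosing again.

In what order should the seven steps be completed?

B, E, D, A, C, G, F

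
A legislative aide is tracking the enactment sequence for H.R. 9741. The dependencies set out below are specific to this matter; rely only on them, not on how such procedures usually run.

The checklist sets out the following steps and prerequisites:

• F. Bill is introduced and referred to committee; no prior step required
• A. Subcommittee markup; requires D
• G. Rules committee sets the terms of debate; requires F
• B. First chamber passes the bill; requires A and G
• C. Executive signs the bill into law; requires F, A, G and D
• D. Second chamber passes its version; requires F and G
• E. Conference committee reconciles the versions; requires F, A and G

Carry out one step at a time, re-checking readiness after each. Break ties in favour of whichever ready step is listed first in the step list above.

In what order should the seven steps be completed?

F, G, D, A, B, C, E

Only F has no prerequisites, so it is first.
Next only G has its prerequisites met → G.
D needed F and G, now all done → D.
Next only A has its prerequisites met → A.
Ready: B, C and E. B is listed earlier → B.
Now C and E have their prerequisites met. C is listed earlier, so C next.
That leaves E as the only ready step → E.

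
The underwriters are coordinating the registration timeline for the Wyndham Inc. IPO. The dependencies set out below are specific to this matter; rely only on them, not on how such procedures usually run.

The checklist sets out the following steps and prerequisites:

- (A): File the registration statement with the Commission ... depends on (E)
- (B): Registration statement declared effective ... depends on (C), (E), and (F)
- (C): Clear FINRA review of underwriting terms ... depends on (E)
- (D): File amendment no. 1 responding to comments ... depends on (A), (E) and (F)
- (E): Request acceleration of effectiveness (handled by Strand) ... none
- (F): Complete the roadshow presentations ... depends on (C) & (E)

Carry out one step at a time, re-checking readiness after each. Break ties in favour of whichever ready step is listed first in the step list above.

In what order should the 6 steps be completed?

(E), (A), (C), (F), (B), (D)

Only (E) has no prerequisites, so it is first.
Ready: (A) and (C). (A) is listed earlier → (A).
Next only (C) has its prerequisites met → (C).
(F) needed (C) and (E), now all done → (F).
(B) and (D) are both available; (B) is listed earlier → (B).
That leaves (D) as the only ready step → (D).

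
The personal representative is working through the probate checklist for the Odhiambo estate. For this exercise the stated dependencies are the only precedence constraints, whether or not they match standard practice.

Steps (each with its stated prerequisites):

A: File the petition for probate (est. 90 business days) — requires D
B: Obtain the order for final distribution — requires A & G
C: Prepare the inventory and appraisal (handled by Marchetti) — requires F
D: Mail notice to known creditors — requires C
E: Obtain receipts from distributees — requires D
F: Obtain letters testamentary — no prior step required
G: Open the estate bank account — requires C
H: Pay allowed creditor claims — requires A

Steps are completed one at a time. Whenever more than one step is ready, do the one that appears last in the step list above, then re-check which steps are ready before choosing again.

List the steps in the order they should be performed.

F C G D E A H B

Only F has no prerequisites, so it is first.
Next only C has its prerequisites met → C.
Ready: G and D. G is listed later → G.
D needed C, now all done → D.
Ready: E and A. E is listed later → E.
A needed D, now all done → A.
Now H and B have their prerequisites met. H is listed later, so H next.
Next only B has its prerequisites met → B.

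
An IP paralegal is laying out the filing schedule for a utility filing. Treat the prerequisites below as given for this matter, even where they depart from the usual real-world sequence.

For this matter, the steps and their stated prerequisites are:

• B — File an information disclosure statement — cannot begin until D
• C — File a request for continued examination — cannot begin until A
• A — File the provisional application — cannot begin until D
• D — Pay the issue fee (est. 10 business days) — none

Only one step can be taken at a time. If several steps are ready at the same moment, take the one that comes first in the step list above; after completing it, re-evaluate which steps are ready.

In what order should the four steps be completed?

D B A C

Only D has no prerequisites, so it is first.
Ready: B and A. B is listed earlier → B.
A is the only step now ready → A.
C needed A, now all done → C.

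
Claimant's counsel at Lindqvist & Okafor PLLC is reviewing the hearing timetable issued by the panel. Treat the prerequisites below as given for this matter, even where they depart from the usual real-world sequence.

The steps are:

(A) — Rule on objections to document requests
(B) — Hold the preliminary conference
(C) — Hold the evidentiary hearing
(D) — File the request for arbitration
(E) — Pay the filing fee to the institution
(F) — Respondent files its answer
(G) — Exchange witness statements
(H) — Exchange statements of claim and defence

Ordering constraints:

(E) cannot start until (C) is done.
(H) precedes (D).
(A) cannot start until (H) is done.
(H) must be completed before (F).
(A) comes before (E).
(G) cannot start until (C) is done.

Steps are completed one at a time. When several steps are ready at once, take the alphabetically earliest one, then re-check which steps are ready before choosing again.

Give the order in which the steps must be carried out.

(B), (C) and (H) have no prerequisites; (B) has the earlier label, so (B) is first.
Ready: (C) and (H). (C) has the earlier label → (C).
Ready: (G) and (H). (G) has the earlier label → (G).
(H) is the only step now ready → (H).
(A), (D) and (F) are all available; (A) has the earlier label → (A).
(D), (E) and (F) are all available; (D) has the earlier label → (D).
Now (E) and (F) have their prerequisites met. (E) has the earlier label, so (E) next.
Next only (F) has its prerequisites met → (F).

(B) (C) (G) (H) (A) (D) (E) (F)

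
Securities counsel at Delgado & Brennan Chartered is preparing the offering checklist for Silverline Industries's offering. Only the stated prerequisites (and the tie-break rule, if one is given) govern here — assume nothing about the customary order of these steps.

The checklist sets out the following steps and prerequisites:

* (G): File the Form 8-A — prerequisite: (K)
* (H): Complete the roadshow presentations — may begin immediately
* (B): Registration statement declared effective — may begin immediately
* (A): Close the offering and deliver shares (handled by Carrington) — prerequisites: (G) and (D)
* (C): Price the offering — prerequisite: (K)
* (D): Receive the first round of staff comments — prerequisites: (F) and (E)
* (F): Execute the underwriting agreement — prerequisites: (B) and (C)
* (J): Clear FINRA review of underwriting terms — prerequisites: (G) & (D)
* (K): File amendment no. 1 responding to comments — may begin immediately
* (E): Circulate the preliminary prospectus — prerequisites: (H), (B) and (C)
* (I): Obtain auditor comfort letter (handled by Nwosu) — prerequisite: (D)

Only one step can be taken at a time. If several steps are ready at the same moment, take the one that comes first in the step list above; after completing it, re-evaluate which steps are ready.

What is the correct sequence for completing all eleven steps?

(H), (B), (K), (G), (C), (F), (E), (D), (A), (J), (I)

Nothing is required for (H), (B) and (K). (H) is listed earlier → (H) first.
Now (B) and (K) have their prerequisites met. (B) is listed earlier, so (B) next.
(K) is the only step now ready → (K).
Ready: (G) and (C). (G) is listed earlier → (G).
(C) is the only step now ready → (C).
Now (F) and (E) have their prerequisites met. (F) is listed earlier, so (F) next.
(E) needed (H), (B) and (C), now all done → (E).
That leaves (D) as the only ready step → (D).
(A), (J) and (I) are all available; (A) is listed earlier → (A).
Ready: (J) and (I). (J) is listed earlier → (J).
(I) needed (D), now all done → (I).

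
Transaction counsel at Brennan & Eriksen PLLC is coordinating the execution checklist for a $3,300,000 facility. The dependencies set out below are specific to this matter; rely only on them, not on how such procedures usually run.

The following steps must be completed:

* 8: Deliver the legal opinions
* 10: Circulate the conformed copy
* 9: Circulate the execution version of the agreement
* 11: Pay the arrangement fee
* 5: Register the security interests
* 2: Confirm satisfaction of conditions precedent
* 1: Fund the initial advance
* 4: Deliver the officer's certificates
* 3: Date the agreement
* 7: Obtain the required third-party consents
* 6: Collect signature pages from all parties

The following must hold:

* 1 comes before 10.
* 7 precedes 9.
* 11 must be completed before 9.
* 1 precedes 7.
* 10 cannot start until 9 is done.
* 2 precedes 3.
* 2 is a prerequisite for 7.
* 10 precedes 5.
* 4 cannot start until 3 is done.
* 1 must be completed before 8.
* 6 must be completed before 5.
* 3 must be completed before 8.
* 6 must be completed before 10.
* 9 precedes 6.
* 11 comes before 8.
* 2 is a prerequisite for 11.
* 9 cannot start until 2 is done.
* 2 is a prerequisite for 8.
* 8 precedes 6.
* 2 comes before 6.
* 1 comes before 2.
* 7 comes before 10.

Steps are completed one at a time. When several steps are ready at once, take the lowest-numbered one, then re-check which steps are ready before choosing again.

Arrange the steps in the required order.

1 2 3 4 7 11 8 9 6 10 5

1 is the only step with nothing outstanding, so it goes first.
2 needed 1, now all done → 2.
Now 3, 7 and 11 have their prerequisites met. 3 has the earlier label, so 3 next.
Now 4, 7 and 11 have their prerequisites met. 4 has the earlier label, so 4 next.
7 and 11 are both available; 7 has the earlier label → 7.
That leaves 11 as the only ready step → 11.
8 and 9 are both available; 8 has the earlier label → 8.
9 needed 2, 7 and 11, now all done → 9.
6 needed 2, 8 and 9, now all done → 6.
10 is the only step now ready → 10.
5 is the only step now ready → 5.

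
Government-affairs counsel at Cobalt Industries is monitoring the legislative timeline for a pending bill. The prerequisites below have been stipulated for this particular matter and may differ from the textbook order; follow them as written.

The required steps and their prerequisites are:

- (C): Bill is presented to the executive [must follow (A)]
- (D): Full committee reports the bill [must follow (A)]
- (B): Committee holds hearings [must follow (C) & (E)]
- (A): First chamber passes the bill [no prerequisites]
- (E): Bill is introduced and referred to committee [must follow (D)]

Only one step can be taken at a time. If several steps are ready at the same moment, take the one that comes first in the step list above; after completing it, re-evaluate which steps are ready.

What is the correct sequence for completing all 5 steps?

(A), (C), (D), (E), (B)

Only (A) has no prerequisites, so it is first.
(C) and (D) are both available; (C) is listed earlier → (C).
That leaves (D) as the only ready step → (D).
Next only (E) has its prerequisites met → (E).
That leaves (B) as the only ready step → (B).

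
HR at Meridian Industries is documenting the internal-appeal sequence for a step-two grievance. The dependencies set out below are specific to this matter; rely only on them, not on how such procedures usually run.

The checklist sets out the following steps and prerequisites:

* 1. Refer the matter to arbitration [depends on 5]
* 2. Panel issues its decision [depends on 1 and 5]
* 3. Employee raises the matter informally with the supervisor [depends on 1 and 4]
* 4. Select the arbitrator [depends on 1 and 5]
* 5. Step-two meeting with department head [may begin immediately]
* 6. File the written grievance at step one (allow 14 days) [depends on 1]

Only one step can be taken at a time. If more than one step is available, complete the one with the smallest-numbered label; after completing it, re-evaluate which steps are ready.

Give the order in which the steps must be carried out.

5 → 1 → 2 → 4 → 3 → 6

Only 5 has no prerequisites, so it is first.
That leaves 1 as the only ready step → 1.
Now 2, 4 and 6 have their prerequisites met. 2 has the earlier label, so 2 next.
Ready: 4 and 6. 4 has the earlier label → 4.
Ready: 3 and 6. 3 has the earlier label → 3.
6 is the only step now ready → 6.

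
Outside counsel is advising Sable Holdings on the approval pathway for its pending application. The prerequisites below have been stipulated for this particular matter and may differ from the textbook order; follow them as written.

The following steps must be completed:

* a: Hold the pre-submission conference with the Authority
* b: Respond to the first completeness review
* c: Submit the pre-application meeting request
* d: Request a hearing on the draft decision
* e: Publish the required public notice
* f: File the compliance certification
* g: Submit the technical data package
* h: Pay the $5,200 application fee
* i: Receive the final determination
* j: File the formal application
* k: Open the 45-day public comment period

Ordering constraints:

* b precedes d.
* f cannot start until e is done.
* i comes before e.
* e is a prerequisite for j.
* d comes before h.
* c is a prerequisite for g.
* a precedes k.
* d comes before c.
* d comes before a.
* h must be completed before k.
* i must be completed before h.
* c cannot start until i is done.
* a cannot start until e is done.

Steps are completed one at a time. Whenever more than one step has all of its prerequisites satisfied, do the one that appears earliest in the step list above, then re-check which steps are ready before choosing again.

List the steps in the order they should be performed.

b → d → i → c → e → a → f → g → h → j → k

b and i have no prerequisites; b is listed earlier, so b is first.
d and i are both available; d is listed earlier → d.
i is the only step now ready → i.
Now c, e and h have their prerequisites met. c is listed earlier, so c next.
e, g and h are all available; e is listed earlier → e.
Ready: a, f, g, h and j. a is listed earlier → a.
Now f, g, h and j have their prerequisites met. f is listed earlier, so f next.
Ready: g, h and j. g is listed earlier → g.
Ready: h and j. h is listed earlier → h.
j and k are both available; j is listed earlier → j.
k is the only step now ready → k.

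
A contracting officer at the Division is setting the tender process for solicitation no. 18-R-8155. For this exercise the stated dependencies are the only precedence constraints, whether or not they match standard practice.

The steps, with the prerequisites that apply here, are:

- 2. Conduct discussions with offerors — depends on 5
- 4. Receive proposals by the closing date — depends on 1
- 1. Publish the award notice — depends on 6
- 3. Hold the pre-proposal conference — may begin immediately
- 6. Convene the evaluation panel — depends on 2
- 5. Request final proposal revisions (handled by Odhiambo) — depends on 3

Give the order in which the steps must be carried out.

3, 5, 2, 6, 1, 4

Only 3 has no prerequisites, so it is first.
5 is the only step now ready → 5.
2 is the only step now ready → 2.
6 is the only step now ready → 6.
1 is the only step now ready → 1.
4 needed 1, now all done → 4.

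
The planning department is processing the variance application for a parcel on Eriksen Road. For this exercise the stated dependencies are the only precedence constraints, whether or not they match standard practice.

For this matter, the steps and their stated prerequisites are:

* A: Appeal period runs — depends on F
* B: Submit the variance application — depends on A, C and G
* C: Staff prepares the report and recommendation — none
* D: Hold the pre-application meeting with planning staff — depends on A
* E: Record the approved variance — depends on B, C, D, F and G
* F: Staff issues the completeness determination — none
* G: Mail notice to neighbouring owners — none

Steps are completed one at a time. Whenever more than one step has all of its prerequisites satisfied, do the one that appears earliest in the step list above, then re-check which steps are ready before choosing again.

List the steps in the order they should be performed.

C, F and G have no prerequisites; C is listed earlier, so C is first.
Ready: F and G. F is listed earlier → F.
Ready: A and G. A is listed earlier → A.
D now also ready, so the ready set is {D, G}; D is listed earlier → D.
Next only G has its prerequisites met → G.
B needed A, C and G, now all done → B.
E needed B, C, D, F and G, now all done → E.

C F A D G B E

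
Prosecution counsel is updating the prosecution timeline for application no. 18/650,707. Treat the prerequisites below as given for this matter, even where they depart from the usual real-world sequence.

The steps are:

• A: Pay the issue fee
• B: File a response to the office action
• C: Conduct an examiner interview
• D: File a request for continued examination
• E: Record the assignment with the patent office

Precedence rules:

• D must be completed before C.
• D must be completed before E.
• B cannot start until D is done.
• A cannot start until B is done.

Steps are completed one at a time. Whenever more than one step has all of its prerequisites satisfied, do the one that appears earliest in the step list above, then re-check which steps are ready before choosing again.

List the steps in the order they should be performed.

D, B, A, C, E

D has no prerequisites → D first.
Now B, C and E have their prerequisites met. B is listed earlier, so B next.
Now A, C and E have their prerequisites met. A is listed earlier, so A next.
Ready: C and E. C is listed earlier → C.
E needed D, now all done → E.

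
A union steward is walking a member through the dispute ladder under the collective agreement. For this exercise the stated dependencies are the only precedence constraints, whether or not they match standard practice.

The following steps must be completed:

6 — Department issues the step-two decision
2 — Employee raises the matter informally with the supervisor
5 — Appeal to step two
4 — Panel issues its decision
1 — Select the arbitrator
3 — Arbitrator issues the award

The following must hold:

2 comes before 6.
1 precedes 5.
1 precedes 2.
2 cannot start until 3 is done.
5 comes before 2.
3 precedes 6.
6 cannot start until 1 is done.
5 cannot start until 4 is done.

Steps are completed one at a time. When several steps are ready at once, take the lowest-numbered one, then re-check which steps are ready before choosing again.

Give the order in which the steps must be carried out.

1 3 4 5 2 6

1, 3 and 4 have no prerequisites; 1 has the earlier label, so 1 is first.
Now 3 and 4 have their prerequisites met. 3 has the earlier label, so 3 next.
Next only 4 has its prerequisites met → 4.
5 needed 1 and 4, now all done → 5.
2 is the only step now ready → 2.
6 is the only step now ready → 6.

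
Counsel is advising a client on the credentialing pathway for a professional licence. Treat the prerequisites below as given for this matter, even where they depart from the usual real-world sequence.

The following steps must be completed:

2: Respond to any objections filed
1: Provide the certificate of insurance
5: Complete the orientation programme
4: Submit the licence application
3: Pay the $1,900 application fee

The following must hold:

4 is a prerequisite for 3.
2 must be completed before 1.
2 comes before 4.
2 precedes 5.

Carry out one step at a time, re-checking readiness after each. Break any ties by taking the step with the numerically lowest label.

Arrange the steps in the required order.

2, 1, 4, 3, 5

2 is the only step with nothing outstanding, so it goes first.
Now 1, 4 and 5 have their prerequisites met. 1 has the earlier label, so 1 next.
Now 4 and 5 have their prerequisites met. 4 has the earlier label, so 4 next.
3 and 5 are both available; 3 has the earlier label → 3.
Next only 5 has its prerequisites met → 5.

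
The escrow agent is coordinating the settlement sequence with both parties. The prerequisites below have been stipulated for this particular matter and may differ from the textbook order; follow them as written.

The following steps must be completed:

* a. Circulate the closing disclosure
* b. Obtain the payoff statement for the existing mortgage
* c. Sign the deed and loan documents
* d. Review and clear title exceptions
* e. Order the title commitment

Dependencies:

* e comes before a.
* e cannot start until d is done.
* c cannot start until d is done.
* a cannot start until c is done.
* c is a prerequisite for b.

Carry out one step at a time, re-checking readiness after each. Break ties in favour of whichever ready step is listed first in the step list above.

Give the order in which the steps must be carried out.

d is the only step with nothing outstanding, so it goes first.
c and e are both available; c is listed earlier → c.
Now b and e have their prerequisites met. b is listed earlier, so b next.
e is the only step now ready → e.
That leaves a as the only ready step → a.

d → c → b → e → a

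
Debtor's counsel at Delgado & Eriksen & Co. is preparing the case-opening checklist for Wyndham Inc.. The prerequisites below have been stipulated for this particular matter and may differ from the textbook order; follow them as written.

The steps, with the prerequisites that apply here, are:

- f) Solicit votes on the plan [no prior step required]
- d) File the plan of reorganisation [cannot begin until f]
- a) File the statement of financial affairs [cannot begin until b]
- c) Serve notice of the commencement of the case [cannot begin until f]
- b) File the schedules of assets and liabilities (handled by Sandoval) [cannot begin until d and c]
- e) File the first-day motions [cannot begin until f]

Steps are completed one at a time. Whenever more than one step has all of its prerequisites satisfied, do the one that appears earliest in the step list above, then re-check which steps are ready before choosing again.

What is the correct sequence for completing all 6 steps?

f, d, c, b, a, e

Only f has no prerequisites, so it is first.
d, c and e are all available; d is listed earlier → d.
Now c and e have their prerequisites met. c is listed earlier, so c next.
b now also ready, so the ready set is {b, e}; b is listed earlier → b.
a now also ready, so the ready set is {a, e}; a is listed earlier → a.
e is the only step now ready → e.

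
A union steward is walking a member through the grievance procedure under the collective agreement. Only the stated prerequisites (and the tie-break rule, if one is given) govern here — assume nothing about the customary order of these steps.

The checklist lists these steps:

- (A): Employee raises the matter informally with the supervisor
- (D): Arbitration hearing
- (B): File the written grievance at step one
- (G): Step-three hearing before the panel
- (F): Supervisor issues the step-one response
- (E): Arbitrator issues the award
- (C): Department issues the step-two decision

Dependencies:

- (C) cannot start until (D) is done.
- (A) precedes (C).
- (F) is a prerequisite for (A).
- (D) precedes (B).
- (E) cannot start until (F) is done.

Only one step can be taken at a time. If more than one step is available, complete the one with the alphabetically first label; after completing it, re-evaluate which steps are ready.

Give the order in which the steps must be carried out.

Nothing is required for (D), (F) and (G). (D) has the earlier label → (D) first.
(B) now also ready, so the ready set is {(B), (F), (G)}; (B) has the earlier label → (B).
(F) and (G) are both available; (F) has the earlier label → (F).
(A) and (E) now also ready, so the ready set is {(A), (E), (G)}; (A) has the earlier label → (A).
(C) now also ready, so the ready set is {(C), (E), (G)}; (C) has the earlier label → (C).
Now (E) and (G) have their prerequisites met. (E) has the earlier label, so (E) next.
(G) is the only step now ready → (G).

(D), (B), (F), (A), (C), (E), (G)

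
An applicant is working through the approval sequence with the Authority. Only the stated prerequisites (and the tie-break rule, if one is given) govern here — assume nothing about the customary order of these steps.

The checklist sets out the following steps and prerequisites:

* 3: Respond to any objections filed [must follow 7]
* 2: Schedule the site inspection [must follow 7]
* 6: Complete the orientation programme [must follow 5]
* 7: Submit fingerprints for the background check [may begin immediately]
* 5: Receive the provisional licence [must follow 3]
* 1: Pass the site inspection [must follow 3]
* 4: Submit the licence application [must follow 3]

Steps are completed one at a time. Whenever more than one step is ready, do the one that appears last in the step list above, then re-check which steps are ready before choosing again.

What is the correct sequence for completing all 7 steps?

7 2 3 4 1 5 6

7 is the only step with nothing outstanding, so it goes first.
Ready: 2 and 3. 2 is listed later → 2.
That leaves 3 as the only ready step → 3.
Ready: 4, 1 and 5. 4 is listed later → 4.
Ready: 1 and 5. 1 is listed later → 1.
5 is the only step now ready → 5.
6 is the only step now ready → 6.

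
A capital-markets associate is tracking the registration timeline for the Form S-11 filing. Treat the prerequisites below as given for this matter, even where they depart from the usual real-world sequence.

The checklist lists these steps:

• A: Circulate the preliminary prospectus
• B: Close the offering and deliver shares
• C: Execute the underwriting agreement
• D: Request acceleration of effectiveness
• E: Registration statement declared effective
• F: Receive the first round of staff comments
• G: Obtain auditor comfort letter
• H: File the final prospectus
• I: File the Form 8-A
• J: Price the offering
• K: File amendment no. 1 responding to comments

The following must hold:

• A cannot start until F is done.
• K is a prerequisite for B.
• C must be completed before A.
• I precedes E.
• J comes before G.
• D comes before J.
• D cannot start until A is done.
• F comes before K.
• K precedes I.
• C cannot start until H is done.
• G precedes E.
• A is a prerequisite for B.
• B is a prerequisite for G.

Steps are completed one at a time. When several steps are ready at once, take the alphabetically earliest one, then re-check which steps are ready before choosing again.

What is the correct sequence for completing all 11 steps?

F H C A D J K B G I E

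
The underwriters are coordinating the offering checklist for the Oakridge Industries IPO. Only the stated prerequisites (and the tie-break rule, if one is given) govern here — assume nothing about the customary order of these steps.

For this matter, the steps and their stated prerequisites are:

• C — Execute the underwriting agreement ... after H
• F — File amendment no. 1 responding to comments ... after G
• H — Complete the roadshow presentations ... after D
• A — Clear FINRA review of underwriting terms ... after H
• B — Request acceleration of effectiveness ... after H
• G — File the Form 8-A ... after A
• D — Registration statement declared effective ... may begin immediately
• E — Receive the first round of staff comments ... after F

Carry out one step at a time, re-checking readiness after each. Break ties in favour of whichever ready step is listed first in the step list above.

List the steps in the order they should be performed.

D, H, C, A, B, G, F, E

D is the only step with nothing outstanding, so it goes first.
H is the only step now ready → H.
Now C, A and B have their prerequisites met. C is listed earlier, so C next.
Now A and B have their prerequisites met. A is listed earlier, so A next.
Now B and G have their prerequisites met. B is listed earlier, so B next.
Next only G has its prerequisites met → G.
F needed G, now all done → F.
E is the only step now ready → E.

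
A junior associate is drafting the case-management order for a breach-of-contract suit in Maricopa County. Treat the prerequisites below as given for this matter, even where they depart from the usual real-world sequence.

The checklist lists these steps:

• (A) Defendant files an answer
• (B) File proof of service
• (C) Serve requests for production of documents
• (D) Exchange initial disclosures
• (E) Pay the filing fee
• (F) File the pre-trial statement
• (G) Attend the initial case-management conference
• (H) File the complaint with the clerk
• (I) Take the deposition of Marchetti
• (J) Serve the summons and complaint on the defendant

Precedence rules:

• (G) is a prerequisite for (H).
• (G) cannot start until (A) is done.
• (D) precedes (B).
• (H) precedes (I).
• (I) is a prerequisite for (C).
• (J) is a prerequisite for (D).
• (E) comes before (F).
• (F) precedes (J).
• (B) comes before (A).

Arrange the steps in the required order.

(E), (F), (J), (D), (B), (A), (G), (H), (I), (C)

Only (E) has no prerequisites, so it is first.
(F) needed (E), now all done → (F).
(J) is the only step now ready → (J).
(D) is the only step now ready → (D).
(B) needed (D), now all done → (B).
Next only (A) has its prerequisites met → (A).
Next only (G) has its prerequisites met → (G).
Next only (H) has its prerequisites met → (H).
(I) is the only step now ready → (I).
(C) needed (I), now all done → (C).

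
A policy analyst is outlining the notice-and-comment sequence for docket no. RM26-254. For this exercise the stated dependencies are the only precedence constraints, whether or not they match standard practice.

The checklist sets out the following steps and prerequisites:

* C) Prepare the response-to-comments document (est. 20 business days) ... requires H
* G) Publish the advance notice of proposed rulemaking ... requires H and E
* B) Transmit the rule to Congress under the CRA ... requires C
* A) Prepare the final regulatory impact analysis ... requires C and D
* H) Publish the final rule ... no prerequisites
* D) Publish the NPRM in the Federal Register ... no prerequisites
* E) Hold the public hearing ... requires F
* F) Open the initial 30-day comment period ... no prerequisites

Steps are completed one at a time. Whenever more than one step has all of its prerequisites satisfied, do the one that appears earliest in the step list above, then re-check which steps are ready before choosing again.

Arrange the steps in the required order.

H, C, B, D, A, F, E, G

H, D and F have no prerequisites; H is listed earlier, so H is first.
C, D and F are all available; C is listed earlier → C.
B now also ready, so the ready set is {B, D, F}; B is listed earlier → B.
D and F are both available; D is listed earlier → D.
A now also ready, so the ready set is {A, F}; A is listed earlier → A.
F is the only step now ready → F.
E is the only step now ready → E.
That leaves G as the only ready step → G.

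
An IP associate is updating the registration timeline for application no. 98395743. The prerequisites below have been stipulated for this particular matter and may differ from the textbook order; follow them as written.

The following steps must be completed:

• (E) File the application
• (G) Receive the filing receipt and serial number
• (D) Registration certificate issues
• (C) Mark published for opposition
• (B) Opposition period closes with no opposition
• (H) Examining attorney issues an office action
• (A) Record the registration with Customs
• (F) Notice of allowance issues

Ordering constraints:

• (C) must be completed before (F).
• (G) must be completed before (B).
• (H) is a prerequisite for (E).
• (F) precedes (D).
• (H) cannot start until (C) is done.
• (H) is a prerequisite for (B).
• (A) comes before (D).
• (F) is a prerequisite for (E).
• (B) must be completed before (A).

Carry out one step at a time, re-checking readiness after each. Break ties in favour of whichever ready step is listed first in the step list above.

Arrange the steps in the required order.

Nothing is required for (G) and (C). (G) is listed earlier → (G) first.
That leaves (C) as the only ready step → (C).
Ready: (H) and (F). (H) is listed earlier → (H).
Ready: (B) and (F). (B) is listed earlier → (B).
Now (A) and (F) have their prerequisites met. (A) is listed earlier, so (A) next.
That leaves (F) as the only ready step → (F).
Ready: (E) and (D). (E) is listed earlier → (E).
Next only (D) has its prerequisites met → (D).

(G), (C), (H), (B), (A), (F), (E), (D)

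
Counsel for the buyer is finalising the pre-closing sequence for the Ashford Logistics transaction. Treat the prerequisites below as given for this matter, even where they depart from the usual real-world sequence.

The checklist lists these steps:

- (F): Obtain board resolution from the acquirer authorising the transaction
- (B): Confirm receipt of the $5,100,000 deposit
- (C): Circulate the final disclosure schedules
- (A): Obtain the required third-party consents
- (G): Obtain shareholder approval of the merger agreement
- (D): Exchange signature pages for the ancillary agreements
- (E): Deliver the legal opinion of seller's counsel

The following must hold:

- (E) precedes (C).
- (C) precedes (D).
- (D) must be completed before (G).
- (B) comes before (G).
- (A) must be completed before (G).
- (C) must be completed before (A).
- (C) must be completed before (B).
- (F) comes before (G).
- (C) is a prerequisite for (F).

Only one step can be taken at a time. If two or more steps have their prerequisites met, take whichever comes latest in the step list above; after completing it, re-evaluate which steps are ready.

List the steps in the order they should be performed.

Only (E) has no prerequisites, so it is first.
(C) needed (E), now all done → (C).
Ready: (D), (A), (B) and (F). (D) is listed later → (D).
Now (A), (B) and (F) have their prerequisites met. (A) is listed later, so (A) next.
(B) and (F) are both available; (B) is listed later → (B).
(F) is the only step now ready → (F).
(G) needed (D), (A), (B) and (F), now all done → (G).

(E), (C), (D), (A), (B), (F), (G)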